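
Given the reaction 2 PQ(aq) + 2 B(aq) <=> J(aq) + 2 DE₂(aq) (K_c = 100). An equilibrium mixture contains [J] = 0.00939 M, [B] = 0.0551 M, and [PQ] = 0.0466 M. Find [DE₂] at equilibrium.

[DE₂] = 0.265 M

At equilibrium, K_c = [J]·[DE₂]² / ([PQ]²·[B]²) = 100.
(0.00939)·([DE₂])² / ((0.0466)²·(0.0551)²) = 100
[DE₂]² = 0.0702 ⇒ [DE₂] = 0.265 M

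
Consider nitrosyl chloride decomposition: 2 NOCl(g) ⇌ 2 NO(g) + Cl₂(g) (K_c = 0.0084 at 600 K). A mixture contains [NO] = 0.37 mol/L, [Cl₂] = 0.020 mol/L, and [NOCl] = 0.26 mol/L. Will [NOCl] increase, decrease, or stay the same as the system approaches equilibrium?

Q_c = [NO]²·[Cl₂] / [NOCl]² = (0.37)²·(0.020) / (0.26)² = 0.041
Q_c = 0.041 > K_c = 0.0084: net reverse reaction.
NOCl is a reactant, so it increases.

increase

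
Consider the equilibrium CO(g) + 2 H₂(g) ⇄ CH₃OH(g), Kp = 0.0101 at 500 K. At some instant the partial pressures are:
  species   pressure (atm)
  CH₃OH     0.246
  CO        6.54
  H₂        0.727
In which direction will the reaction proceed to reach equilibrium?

reverse (toward reactants)

Qp = P(CH₃OH) / (P(CO)·P(H₂)²) = (0.246) / ((6.54)·(0.727)²) = 0.0712
Qp = 0.0712 > Kp = 0.0101, so the reverse reaction proceeds.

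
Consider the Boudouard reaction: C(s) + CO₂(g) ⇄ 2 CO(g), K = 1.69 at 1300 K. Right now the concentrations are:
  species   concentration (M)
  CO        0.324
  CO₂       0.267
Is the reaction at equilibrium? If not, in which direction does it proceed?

toward products

(C is a pure solid — omitted from Q.)
Q = [CO]² / [CO₂] = (0.324)² / (0.267) = 0.393
Q = 0.393 < K = 1.69, so the forward reaction proceeds.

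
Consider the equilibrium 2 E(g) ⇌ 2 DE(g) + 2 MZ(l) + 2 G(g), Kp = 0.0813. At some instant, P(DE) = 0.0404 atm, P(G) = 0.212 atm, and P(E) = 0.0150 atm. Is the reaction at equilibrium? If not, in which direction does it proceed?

(MZ is a pure liquid — omitted from Qp.)
Qp = P(DE)²·P(G)² / P(E)² = (0.0404)²·(0.212)² / (0.0150)² = 0.326
Qp = 0.326 > Kp = 0.0813, so the reverse reaction proceeds.

reverse (toward reactants)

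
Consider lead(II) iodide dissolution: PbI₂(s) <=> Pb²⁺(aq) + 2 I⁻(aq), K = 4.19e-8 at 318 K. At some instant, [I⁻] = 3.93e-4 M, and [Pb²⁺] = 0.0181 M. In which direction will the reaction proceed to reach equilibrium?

forward (toward products)

(PbI₂ is a pure solid — omitted from Q.)
Q = [Pb²⁺]·[I⁻]² = (0.0181)·(3.93e-4)² = 2.80e-9
Q = 2.80e-9 < K = 4.19e-8, so the forward reaction proceeds.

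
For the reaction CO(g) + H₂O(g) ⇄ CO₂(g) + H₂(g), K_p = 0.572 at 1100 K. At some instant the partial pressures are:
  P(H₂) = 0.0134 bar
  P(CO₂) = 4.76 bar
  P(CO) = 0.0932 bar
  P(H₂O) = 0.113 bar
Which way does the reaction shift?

in the reverse direction

Q_p = P(CO₂)·P(H₂) / (P(CO)·P(H₂O)) = (4.76)·(0.0134) / ((0.0932)·(0.113)) = 6.06
Q_p = 6.06 > K_p = 0.572, so the reverse reaction proceeds.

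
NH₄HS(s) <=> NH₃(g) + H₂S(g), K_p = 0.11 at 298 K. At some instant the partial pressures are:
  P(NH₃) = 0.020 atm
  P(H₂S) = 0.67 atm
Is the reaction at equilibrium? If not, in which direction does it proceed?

forward (toward products)

(NH₄HS is a pure solid — omitted from Q_p.)
Q_p = P(NH₃)·P(H₂S) = (0.020)·(0.67) = 0.013
Q_p = 0.013 < K_p = 0.11, so the forward reaction proceeds.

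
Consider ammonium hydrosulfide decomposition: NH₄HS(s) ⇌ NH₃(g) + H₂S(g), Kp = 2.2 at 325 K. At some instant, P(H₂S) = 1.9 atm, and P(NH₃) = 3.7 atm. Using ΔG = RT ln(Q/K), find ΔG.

(NH₄HS is a pure solid — omitted from Qp.)
Qp = P(NH₃)·P(H₂S) = (3.7)·(1.9) = 7.03
ΔG = RT ln(Qp/Kp) = (8.314 J mol⁻¹ K⁻¹)(325 K) × ln(7.03/2.2)
   = (2.702 kJ/mol)(1.162) = 3.14 kJ/mol
ΔG > 0, so the forward reaction is non-spontaneous (proceeds in reverse).

ΔG = 3.14 kJ/mol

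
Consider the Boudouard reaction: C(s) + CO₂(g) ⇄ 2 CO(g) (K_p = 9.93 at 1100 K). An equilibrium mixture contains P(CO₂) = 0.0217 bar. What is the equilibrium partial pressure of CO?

(C is a pure solid — omitted from K_p.)
At equilibrium, K_p = P(CO)² / P(CO₂) = 9.93.
(P(CO))² / (0.0217) = 9.93
P(CO)² = 0.215 ⇒ P(CO) = 0.464 bar

P(CO) = 0.464 bar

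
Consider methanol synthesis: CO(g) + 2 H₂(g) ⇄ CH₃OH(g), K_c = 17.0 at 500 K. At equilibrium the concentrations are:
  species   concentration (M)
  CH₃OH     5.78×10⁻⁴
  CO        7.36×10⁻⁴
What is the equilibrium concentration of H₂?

At equilibrium, K_c = [CH₃OH] / ([CO]·[H₂]²) = 17.0.
(5.78×10⁻⁴) / ((7.36×10⁻⁴)·([H₂])²) = 17.0
[H₂]² = 0.0462 ⇒ [H₂] = 0.215 M

[H₂] = 0.215 M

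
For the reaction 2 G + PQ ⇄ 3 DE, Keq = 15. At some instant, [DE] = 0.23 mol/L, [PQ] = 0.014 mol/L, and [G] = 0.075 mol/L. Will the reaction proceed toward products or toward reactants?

Q = [DE]³ / ([G]²·[PQ]) = (0.23)³ / ((0.075)²·(0.014)) = 150
Q = 150 > Keq = 15, so the reverse reaction proceeds.

in the reverse direction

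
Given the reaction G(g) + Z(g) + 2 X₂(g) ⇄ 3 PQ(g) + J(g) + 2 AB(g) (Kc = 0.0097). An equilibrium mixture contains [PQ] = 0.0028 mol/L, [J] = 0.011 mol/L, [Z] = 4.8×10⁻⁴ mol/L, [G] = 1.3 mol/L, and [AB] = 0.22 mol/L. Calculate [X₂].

At equilibrium, Kc = [PQ]³·[J]·[AB]² / ([G]·[Z]·[X₂]²) = 0.0097.
(0.0028)³·(0.011)·(0.22)² / ((1.3)·(4.8×10⁻⁴)·([X₂])²) = 0.0097
[X₂]² = 1.93×10⁻⁶ ⇒ [X₂] = 0.0014 mol/L

[X₂] = 0.0014 mol/L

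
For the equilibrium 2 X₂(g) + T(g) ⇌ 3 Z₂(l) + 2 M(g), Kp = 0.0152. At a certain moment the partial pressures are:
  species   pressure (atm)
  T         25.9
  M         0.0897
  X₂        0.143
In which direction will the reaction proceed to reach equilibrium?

(Z₂ is a pure liquid — omitted from Qp.)
Qp = P(M)² / (P(X₂)²·P(T)) = (0.0897)² / ((0.143)²·(25.9)) = 0.0152
Qp = 0.0152 = Kp, so the system is already at equilibrium.

no net change (already at equilibrium)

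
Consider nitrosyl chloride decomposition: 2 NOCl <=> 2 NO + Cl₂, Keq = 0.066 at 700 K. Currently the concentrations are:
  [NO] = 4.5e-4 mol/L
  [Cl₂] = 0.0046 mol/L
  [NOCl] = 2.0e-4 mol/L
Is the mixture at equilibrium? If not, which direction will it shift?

no; Q < K, reaction proceeds forward

Q = [NO]²·[Cl₂] / [NOCl]² = (4.5e-4)²·(0.0046) / (2.0e-4)² = 0.023
Q = 0.023 < Keq = 0.066: net forward reaction.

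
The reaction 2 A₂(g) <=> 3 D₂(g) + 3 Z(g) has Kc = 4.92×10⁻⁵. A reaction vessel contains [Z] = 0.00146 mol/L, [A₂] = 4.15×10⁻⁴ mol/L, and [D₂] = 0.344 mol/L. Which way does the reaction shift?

Qc = [D₂]³·[Z]³ / [A₂]² = (0.344)³·(0.00146)³ / (4.15×10⁻⁴)² = 7.36×10⁻⁴
Qc = 7.36×10⁻⁴ > Kc = 4.92×10⁻⁵, so the reverse reaction proceeds.

to the left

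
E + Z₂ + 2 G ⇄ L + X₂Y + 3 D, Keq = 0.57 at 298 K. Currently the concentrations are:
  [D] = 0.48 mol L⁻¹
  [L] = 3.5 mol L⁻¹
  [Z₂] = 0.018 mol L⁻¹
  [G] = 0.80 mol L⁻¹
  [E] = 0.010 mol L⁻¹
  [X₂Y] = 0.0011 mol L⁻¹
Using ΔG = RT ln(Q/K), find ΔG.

Q = [L]·[X₂Y]·[D]³ / ([E]·[Z₂]·[G]²) = (3.5)·(0.0011)·(0.48)³ / ((0.010)·(0.018)·(0.80)²) = 3.70
ΔG = RT ln(Q/Keq) = (8.314 J mol⁻¹ K⁻¹)(298 K) × ln(3.70/0.57)
   = (2.478 kJ/mol)(1.870) = 4.63 kJ/mol
ΔG > 0, so the forward reaction is non-spontaneous (proceeds in reverse).

ΔG = 4.63 kJ/mol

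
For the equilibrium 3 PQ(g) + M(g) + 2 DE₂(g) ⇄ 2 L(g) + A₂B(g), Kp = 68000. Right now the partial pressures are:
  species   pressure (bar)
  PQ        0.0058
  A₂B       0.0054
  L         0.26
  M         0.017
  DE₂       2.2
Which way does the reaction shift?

Qp = P(L)²·P(A₂B) / (P(PQ)³·P(M)·P(DE₂)²) = (0.26)²·(0.0054) / ((0.0058)³·(0.017)·(2.2)²) = 23000
Qp = 23000 < Kp = 68000, so the forward reaction proceeds.

to the right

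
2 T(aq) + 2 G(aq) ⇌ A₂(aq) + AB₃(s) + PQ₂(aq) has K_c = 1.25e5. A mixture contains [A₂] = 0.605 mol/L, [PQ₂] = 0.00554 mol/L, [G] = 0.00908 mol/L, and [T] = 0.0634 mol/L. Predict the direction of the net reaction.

to the right

(AB₃ is a pure solid — omitted from Q_c.)
Q_c = [A₂]·[PQ₂] / ([T]²·[G]²) = (0.605)·(0.00554) / ((0.0634)²·(0.00908)²) = 10100
Q_c = 10100 < K_c = 1.25e5, so the forward reaction proceeds.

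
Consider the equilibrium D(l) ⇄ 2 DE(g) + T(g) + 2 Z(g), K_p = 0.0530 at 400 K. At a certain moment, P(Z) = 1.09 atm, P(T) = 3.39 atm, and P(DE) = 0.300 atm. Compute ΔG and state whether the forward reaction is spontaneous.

(D is a pure liquid — omitted from Q_p.)
Q_p = P(DE)²·P(T)·P(Z)² = (0.300)²·(3.39)·(1.09)² = 0.362
ΔG = RT ln(Q_p/K_p) = (8.314 J mol⁻¹ K⁻¹)(400 K) × ln(0.362/0.0530)
   = (3.326 kJ/mol)(1.921) = 6.39 kJ/mol
ΔG > 0, so the forward reaction is non-spontaneous (proceeds in reverse).

ΔG = 6.39 kJ/mol; the forward reaction is non-spontaneous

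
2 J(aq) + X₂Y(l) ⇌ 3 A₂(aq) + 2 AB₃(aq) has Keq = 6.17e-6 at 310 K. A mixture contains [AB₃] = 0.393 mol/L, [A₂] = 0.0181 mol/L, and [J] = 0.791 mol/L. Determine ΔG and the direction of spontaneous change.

ΔG = -3.71 kJ/mol; the forward reaction is spontaneous

(X₂Y is a pure liquid — omitted from Q.)
Q = [A₂]³·[AB₃]² / [J]² = (0.0181)³·(0.393)² / (0.791)² = 1.46e-6
ΔG = RT ln(Q/Keq) = (8.314 J mol⁻¹ K⁻¹)(310 K) × ln(1.46e-6/6.17e-6)
   = (2.577 kJ/mol)(-1.441) = -3.71 kJ/mol
ΔG < 0, so the forward reaction is spontaneous (proceeds forward).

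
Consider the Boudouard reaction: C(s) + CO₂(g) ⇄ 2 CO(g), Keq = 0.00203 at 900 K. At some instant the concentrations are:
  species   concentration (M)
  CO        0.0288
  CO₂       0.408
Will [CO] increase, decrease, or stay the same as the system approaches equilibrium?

stay the same

(C is a pure solid — omitted from Q.)
Q = [CO]² / [CO₂] = (0.0288)² / (0.408) = 0.00203
Q = 0.00203 = Keq; the system is at equilibrium.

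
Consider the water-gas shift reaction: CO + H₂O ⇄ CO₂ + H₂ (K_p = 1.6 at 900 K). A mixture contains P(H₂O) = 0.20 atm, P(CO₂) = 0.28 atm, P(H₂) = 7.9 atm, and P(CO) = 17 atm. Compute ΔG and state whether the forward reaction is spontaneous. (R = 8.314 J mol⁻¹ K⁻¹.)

ΔG = -6.73 kJ/mol; the forward reaction is spontaneous

Q_p = P(CO₂)·P(H₂) / (P(CO)·P(H₂O)) = (0.28)·(7.9) / ((17)·(0.20)) = 0.651
ΔG = RT ln(Q_p/K_p) = (8.314 J mol⁻¹ K⁻¹)(900 K) × ln(0.651/1.6)
   = (7.483 kJ/mol)(-0.8992) = -6.73 kJ/mol
ΔG < 0, so the forward reaction is spontaneous (proceeds forward).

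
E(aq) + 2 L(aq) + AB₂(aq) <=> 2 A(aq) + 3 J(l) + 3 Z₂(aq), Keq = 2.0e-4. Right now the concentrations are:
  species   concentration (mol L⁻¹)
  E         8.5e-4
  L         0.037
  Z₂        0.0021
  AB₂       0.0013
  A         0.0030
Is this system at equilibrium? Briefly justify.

no; Q < K, reaction proceeds forward

(J is a pure liquid — omitted from Q.)
Q = [A]²·[Z₂]³ / ([E]·[L]²·[AB₂]) = (0.0030)²·(0.0021)³ / ((8.5e-4)·(0.037)²·(0.0013)) = 5.5e-5
Q = 5.5e-5 < Keq = 2.0e-4: net forward reaction.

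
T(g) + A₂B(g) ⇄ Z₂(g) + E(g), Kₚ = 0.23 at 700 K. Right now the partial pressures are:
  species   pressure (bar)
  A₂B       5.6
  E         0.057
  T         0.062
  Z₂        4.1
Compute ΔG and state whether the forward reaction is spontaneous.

ΔG = 6.25 kJ/mol; the forward reaction is non-spontaneous

Qₚ = P(Z₂)·P(E) / (P(T)·P(A₂B)) = (4.1)·(0.057) / ((0.062)·(5.6)) = 0.673
ΔG = RT ln(Qₚ/Kₚ) = (8.314 J mol⁻¹ K⁻¹)(700 K) × ln(0.673/0.23)
   = (5.820 kJ/mol)(1.074) = 6.25 kJ/mol
ΔG > 0, so the forward reaction is non-spontaneous (proceeds in reverse).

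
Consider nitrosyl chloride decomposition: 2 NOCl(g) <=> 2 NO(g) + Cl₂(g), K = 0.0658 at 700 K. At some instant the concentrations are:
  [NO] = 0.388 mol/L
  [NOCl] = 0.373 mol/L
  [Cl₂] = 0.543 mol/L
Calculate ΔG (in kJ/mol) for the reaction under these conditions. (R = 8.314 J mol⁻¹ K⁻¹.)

ΔG = 12.7 kJ/mol

Q = [NO]²·[Cl₂] / [NOCl]² = (0.388)²·(0.543) / (0.373)² = 0.588
ΔG = RT ln(Q/K) = (8.314 J mol⁻¹ K⁻¹)(700 K) × ln(0.588/0.0658)
   = (5.820 kJ/mol)(2.190) = 12.7 kJ/mol
ΔG > 0, so the forward reaction is non-spontaneous (proceeds in reverse).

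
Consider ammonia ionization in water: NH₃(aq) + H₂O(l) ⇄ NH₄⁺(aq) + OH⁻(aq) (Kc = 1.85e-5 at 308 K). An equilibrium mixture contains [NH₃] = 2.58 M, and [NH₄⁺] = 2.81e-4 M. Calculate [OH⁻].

(H₂O is a pure liquid — omitted from Kc.)
At equilibrium, Kc = [NH₄⁺]·[OH⁻] / [NH₃] = 1.85e-5.
(2.81e-4)·([OH⁻]) / (2.58) = 1.85e-5
[OH⁻] = 0.170 M

[OH⁻] = 0.170 M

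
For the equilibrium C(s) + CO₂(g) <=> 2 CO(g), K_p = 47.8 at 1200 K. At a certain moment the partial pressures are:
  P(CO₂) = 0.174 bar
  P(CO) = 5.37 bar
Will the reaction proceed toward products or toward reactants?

toward reactants

(C is a pure solid — omitted from Q_p.)
Q_p = P(CO)² / P(CO₂) = (5.37)² / (0.174) = 166
Q_p = 166 > K_p = 47.8, so the reverse reaction proceeds.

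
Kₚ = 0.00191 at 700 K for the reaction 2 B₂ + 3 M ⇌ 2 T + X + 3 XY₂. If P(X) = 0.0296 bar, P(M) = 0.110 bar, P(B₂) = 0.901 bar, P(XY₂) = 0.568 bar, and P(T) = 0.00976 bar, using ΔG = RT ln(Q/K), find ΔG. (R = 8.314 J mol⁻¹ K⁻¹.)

Qₚ = P(T)²·P(X)·P(XY₂)³ / (P(B₂)²·P(M)³) = (0.00976)²·(0.0296)·(0.568)³ / ((0.901)²·(0.110)³) = 4.78×10⁻⁴
ΔG = RT ln(Qₚ/Kₚ) = (8.314 J mol⁻¹ K⁻¹)(700 K) × ln(4.78×10⁻⁴/0.00191)
   = (5.820 kJ/mol)(-1.385) = -8.06 kJ/mol
ΔG < 0, so the forward reaction is spontaneous (proceeds forward).

ΔG = -8.06 kJ/mol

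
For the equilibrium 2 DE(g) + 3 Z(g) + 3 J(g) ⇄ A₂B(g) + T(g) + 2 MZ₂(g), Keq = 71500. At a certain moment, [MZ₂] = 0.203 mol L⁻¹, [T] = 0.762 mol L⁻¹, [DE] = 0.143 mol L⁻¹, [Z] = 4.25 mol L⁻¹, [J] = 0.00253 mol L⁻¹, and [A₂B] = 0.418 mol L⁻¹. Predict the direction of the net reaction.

reverse (toward reactants)

Q = [A₂B]·[T]·[MZ₂]² / ([DE]²·[Z]³·[J]³) = (0.418)·(0.762)·(0.203)² / ((0.143)²·(4.25)³·(0.00253)³) = 5.16e5
Q = 5.16e5 > Keq = 71500, so the reverse reaction proceeds.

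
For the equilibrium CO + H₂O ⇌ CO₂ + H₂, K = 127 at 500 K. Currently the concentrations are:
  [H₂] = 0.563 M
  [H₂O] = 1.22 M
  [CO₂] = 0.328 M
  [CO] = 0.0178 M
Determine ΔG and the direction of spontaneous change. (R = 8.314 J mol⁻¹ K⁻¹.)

ΔG = -11.2 kJ/mol; the forward reaction is spontaneous

Q = [CO₂]·[H₂] / ([CO]·[H₂O]) = (0.328)·(0.563) / ((0.0178)·(1.22)) = 8.50
ΔG = RT ln(Q/K) = (8.314 J mol⁻¹ K⁻¹)(500 K) × ln(8.50/127)
   = (4.157 kJ/mol)(-2.704) = -11.2 kJ/mol
ΔG < 0, so the forward reaction is spontaneous (proceeds forward).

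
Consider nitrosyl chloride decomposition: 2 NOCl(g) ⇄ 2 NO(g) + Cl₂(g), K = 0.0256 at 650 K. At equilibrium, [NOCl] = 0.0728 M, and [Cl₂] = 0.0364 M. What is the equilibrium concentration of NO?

At equilibrium, K = [NO]²·[Cl₂] / [NOCl]² = 0.0256.
([NO])²·(0.0364) / (0.0728)² = 0.0256
[NO]² = 0.00373 ⇒ [NO] = 0.0611 M

[NO] = 0.0611 M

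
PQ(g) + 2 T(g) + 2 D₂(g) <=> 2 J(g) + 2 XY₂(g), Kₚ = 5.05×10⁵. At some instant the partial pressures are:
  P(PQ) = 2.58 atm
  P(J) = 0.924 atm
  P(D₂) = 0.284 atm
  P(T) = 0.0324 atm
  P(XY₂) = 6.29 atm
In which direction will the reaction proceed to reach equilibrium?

in the forward direction

Qₚ = P(J)²·P(XY₂)² / (P(PQ)·P(T)²·P(D₂)²) = (0.924)²·(6.29)² / ((2.58)·(0.0324)²·(0.284)²) = 1.55×10⁵
Qₚ = 1.55×10⁵ < Kₚ = 5.05×10⁵, so the forward reaction proceeds.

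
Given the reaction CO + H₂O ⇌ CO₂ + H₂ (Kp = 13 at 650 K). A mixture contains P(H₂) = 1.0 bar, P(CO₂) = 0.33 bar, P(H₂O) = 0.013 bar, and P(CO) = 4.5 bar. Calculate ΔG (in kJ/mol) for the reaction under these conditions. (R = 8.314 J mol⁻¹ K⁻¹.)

Qp = P(CO₂)·P(H₂) / (P(CO)·P(H₂O)) = (0.33)·(1.0) / ((4.5)·(0.013)) = 5.64
ΔG = RT ln(Qp/Kp) = (8.314 J mol⁻¹ K⁻¹)(650 K) × ln(5.64/13)
   = (5.404 kJ/mol)(-0.8351) = -4.51 kJ/mol
ΔG < 0, so the forward reaction is spontaneous (proceeds forward).

ΔG = -4.51 kJ/mol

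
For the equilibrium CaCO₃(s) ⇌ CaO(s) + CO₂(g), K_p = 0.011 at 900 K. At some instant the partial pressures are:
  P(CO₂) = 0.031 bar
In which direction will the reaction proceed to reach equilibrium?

(CaCO₃, CaO are pure solids — omitted from Q_p.)
Q_p = P(CO₂) = 0.031
Q_p = 0.031 > K_p = 0.011, so the reverse reaction proceeds.

reverse (toward reactants)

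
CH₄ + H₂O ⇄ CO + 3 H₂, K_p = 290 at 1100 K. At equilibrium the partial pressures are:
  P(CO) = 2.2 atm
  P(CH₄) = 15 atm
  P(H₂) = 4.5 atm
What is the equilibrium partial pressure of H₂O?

At equilibrium, K_p = P(CO)·P(H₂)³ / (P(CH₄)·P(H₂O)) = 290.
(2.2)·(4.5)³ / ((15)·(P(H₂O))) = 290
P(H₂O) = 0.0461 = 0.046 atm

P(H₂O) = 0.046 atm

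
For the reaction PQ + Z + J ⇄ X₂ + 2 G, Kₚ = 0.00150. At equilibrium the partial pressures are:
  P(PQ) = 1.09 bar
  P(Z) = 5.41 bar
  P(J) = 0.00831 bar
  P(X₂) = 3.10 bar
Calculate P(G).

At equilibrium, Kₚ = P(X₂)·P(G)² / (P(PQ)·P(Z)·P(J)) = 0.00150.
(3.10)·(P(G))² / ((1.09)·(5.41)·(0.00831)) = 0.00150
P(G)² = 2.37×10⁻⁵ ⇒ P(G) = 0.00487 bar

P(G) = 0.00487 bar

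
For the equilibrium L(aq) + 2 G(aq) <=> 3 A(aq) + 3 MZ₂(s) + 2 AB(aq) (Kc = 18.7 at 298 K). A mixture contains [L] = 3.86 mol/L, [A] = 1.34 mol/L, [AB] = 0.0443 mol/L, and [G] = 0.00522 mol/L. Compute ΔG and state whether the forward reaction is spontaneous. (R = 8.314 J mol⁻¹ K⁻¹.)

ΔG = 2.17 kJ/mol; the forward reaction is non-spontaneous

(MZ₂ is a pure solid — omitted from Qc.)
Qc = [A]³·[AB]² / ([L]·[G]²) = (1.34)³·(0.0443)² / ((3.86)·(0.00522)²) = 44.9
ΔG = RT ln(Qc/Kc) = (8.314 J mol⁻¹ K⁻¹)(298 K) × ln(44.9/18.7)
   = (2.478 kJ/mol)(0.8759) = 2.17 kJ/mol
ΔG > 0, so the forward reaction is non-spontaneous (proceeds in reverse).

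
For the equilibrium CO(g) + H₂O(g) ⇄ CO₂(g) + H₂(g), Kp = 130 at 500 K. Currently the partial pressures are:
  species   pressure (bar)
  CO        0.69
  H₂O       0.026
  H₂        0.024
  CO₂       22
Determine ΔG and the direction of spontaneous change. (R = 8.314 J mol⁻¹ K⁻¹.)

Qp = P(CO₂)·P(H₂) / (P(CO)·P(H₂O)) = (22)·(0.024) / ((0.69)·(0.026)) = 29.4
ΔG = RT ln(Qp/Kp) = (8.314 J mol⁻¹ K⁻¹)(500 K) × ln(29.4/130)
   = (4.157 kJ/mol)(-1.487) = -6.18 kJ/mol
ΔG < 0, so the forward reaction is spontaneous (proceeds forward).

ΔG = -6.18 kJ/mol; the forward reaction is spontaneous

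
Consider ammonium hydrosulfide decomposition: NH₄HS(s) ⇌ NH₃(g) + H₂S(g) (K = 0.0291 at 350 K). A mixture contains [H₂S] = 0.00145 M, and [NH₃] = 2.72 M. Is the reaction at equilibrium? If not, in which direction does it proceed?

(NH₄HS is a pure solid — omitted from Q.)
Q = [NH₃]·[H₂S] = (2.72)·(0.00145) = 0.00394
Q = 0.00394 < K = 0.0291, so the forward reaction proceeds.

in the forward direction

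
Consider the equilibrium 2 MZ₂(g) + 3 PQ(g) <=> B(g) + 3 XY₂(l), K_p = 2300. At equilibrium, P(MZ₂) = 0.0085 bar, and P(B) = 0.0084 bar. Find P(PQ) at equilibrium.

P(PQ) = 0.37 bar

(XY₂ is a pure liquid — omitted from K_p.)
At equilibrium, K_p = P(B) / (P(MZ₂)²·P(PQ)³) = 2300.
(0.0084) / ((0.0085)²·(P(PQ))³) = 2300
P(PQ)³ = 0.0505 ⇒ P(PQ) = 0.37 bar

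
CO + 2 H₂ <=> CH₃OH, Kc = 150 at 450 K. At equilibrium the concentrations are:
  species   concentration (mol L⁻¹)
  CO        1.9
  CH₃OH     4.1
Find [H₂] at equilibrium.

At equilibrium, Kc = [CH₃OH] / ([CO]·[H₂]²) = 150.
(4.1) / ((1.9)·([H₂])²) = 150
[H₂]² = 0.0144 ⇒ [H₂] = 0.12 mol L⁻¹

[H₂] = 0.12 mol L⁻¹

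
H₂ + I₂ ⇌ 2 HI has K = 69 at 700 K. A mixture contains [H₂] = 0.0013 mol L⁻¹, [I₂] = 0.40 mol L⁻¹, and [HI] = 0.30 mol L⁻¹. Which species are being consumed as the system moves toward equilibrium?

Q = [HI]² / ([H₂]·[I₂]) = (0.30)² / ((0.0013)·(0.40)) = 170
Q = 170 > K = 69: net reverse reaction.

HI (products)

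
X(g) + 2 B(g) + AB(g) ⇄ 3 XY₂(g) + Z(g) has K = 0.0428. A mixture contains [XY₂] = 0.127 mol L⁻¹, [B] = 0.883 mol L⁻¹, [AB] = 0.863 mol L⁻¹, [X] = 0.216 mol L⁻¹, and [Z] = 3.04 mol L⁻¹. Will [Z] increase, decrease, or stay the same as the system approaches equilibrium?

Q = [XY₂]³·[Z] / ([X]·[B]²·[AB]) = (0.127)³·(3.04) / ((0.216)·(0.883)²·(0.863)) = 0.0428
Q = 0.0428 = K; the system is at equilibrium.

stay the same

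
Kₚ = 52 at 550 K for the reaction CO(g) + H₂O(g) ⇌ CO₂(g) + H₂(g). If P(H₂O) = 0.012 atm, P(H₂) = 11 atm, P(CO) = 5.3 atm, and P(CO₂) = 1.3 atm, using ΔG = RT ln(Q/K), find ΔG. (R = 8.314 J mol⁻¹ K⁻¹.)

Qₚ = P(CO₂)·P(H₂) / (P(CO)·P(H₂O)) = (1.3)·(11) / ((5.3)·(0.012)) = 225
ΔG = RT ln(Qₚ/Kₚ) = (8.314 J mol⁻¹ K⁻¹)(550 K) × ln(225/52)
   = (4.573 kJ/mol)(1.465) = 6.70 kJ/mol
ΔG > 0, so the forward reaction is non-spontaneous (proceeds in reverse).

ΔG = 6.70 kJ/mol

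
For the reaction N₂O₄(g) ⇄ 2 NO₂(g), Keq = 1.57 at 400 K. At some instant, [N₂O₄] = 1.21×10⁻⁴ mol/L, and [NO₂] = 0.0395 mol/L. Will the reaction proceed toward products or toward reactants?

Q = [NO₂]² / [N₂O₄] = (0.0395)² / (1.21×10⁻⁴) = 12.9
Q = 12.9 > Keq = 1.57, so the reverse reaction proceeds.

in the reverse direction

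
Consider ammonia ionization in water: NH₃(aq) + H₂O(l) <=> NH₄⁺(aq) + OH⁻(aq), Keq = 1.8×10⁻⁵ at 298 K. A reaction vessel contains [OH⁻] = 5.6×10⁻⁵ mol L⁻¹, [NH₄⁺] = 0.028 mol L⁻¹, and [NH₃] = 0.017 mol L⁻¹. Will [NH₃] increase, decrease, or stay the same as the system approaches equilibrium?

(H₂O is a pure liquid — omitted from Q.)
Q = [NH₄⁺]·[OH⁻] / [NH₃] = (0.028)·(5.6×10⁻⁵) / (0.017) = 9.2×10⁻⁵
Q = 9.2×10⁻⁵ > Keq = 1.8×10⁻⁵: net reverse reaction.
NH₃ is a reactant, so it increases.

increase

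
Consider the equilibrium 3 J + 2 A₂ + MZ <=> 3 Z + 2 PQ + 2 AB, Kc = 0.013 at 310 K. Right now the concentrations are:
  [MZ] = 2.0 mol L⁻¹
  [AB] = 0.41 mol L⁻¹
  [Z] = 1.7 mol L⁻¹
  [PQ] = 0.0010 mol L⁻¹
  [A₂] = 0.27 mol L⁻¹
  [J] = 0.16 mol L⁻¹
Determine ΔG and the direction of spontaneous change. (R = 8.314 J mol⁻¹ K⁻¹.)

Qc = [Z]³·[PQ]²·[AB]² / ([J]³·[A₂]²·[MZ]) = (1.7)³·(0.0010)²·(0.41)² / ((0.16)³·(0.27)²·(2.0)) = 0.00138
ΔG = RT ln(Qc/Kc) = (8.314 J mol⁻¹ K⁻¹)(310 K) × ln(0.00138/0.013)
   = (2.577 kJ/mol)(-2.243) = -5.78 kJ/mol
ΔG < 0, so the forward reaction is spontaneous (proceeds forward).

ΔG = -5.78 kJ/mol; the forward reaction is spontaneous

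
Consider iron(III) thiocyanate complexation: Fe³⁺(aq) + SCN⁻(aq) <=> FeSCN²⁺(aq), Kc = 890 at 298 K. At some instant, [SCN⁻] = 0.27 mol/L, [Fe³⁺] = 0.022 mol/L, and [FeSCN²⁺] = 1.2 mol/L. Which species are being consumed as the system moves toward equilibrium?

Qc = [FeSCN²⁺] / ([Fe³⁺]·[SCN⁻]) = (1.2) / ((0.022)·(0.27)) = 200
Qc = 200 < Kc = 890: net forward reaction.

Fe³⁺, SCN⁻ (reactants)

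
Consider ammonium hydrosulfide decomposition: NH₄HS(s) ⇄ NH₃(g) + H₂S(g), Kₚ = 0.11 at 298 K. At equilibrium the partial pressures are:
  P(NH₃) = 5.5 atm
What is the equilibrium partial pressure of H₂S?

P(H₂S) = 0.020 atm

(NH₄HS is a pure solid — omitted from Kₚ.)
At equilibrium, Kₚ = P(NH₃)·P(H₂S) = 0.11.
(5.5)·(P(H₂S)) = 0.11
P(H₂S) = 0.0200 = 0.020 atm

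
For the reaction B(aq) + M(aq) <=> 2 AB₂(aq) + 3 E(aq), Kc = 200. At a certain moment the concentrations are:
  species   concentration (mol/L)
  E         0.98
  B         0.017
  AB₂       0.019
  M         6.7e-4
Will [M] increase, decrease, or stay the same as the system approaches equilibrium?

Qc = [AB₂]²·[E]³ / ([B]·[M]) = (0.019)²·(0.98)³ / ((0.017)·(6.7e-4)) = 30
Qc = 30 < Kc = 200: net forward reaction.
M is a reactant, so it decreases.

decrease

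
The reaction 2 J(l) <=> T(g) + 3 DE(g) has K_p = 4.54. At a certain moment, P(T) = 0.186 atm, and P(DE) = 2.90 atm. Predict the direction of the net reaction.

neither direction; the system is at equilibrium

(J is a pure liquid — omitted from Q_p.)
Q_p = P(T)·P(DE)³ = (0.186)·(2.90)³ = 4.54
Q_p = 4.54 = K_p, so the system is already at equilibrium.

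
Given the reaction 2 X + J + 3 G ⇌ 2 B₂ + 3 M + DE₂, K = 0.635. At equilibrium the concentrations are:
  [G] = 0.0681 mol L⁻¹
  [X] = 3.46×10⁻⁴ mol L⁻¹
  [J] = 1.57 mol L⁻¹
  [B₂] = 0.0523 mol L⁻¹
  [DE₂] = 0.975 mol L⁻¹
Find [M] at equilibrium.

[M] = 0.00242 mol L⁻¹

At equilibrium, K = [B₂]²·[M]³·[DE₂] / ([X]²·[J]·[G]³) = 0.635.
(0.0523)²·([M])³·(0.975) / ((3.46×10⁻⁴)²·(1.57)·(0.0681)³) = 0.635
[M]³ = 1.41×10⁻⁸ ⇒ [M] = 0.00242 mol L⁻¹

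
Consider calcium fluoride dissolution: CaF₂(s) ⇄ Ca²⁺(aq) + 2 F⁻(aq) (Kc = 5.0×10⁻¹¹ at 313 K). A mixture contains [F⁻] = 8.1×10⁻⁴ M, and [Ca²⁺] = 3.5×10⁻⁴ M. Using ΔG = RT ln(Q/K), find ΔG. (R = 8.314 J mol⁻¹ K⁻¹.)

ΔG = 3.97 kJ/mol

(CaF₂ is a pure solid — omitted from Qc.)
Qc = [Ca²⁺]·[F⁻]² = (3.5×10⁻⁴)·(8.1×10⁻⁴)² = 2.30×10⁻¹⁰
ΔG = RT ln(Qc/Kc) = (8.314 J mol⁻¹ K⁻¹)(313 K) × ln(2.30×10⁻¹⁰/5.0×10⁻¹¹)
   = (2.602 kJ/mol)(1.526) = 3.97 kJ/mol
ΔG > 0, so the forward reaction is non-spontaneous (proceeds in reverse).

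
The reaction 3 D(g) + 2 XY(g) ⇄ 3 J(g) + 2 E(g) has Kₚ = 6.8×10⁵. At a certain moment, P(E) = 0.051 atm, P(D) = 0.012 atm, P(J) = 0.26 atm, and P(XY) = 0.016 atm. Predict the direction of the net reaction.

forward (toward products)

Qₚ = P(J)³·P(E)² / (P(D)³·P(XY)²) = (0.26)³·(0.051)² / ((0.012)³·(0.016)²) = 1.0×10⁵
Qₚ = 1.0×10⁵ < Kₚ = 6.8×10⁵, so the forward reaction proceeds.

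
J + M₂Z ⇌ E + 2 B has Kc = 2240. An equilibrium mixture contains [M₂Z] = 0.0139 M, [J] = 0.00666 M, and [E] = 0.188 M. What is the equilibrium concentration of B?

At equilibrium, Kc = [E]·[B]² / ([J]·[M₂Z]) = 2240.
(0.188)·([B])² / ((0.00666)·(0.0139)) = 2240
[B]² = 1.10 ⇒ [B] = 1.05 M

[B] = 1.05 M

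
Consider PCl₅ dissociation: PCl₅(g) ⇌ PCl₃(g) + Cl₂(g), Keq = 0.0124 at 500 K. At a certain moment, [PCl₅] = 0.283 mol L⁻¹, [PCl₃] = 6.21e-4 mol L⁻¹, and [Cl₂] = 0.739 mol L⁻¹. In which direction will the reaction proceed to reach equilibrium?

Q = [PCl₃]·[Cl₂] / [PCl₅] = (6.21e-4)·(0.739) / (0.283) = 0.00162
Q = 0.00162 < Keq = 0.0124, so the forward reaction proceeds.

toward products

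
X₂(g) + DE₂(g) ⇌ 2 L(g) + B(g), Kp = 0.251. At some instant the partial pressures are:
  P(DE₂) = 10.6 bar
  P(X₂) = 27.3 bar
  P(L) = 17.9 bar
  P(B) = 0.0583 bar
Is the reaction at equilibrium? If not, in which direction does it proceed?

Qp = P(L)²·P(B) / (P(X₂)·P(DE₂)) = (17.9)²·(0.0583) / ((27.3)·(10.6)) = 0.0646
Qp = 0.0646 < Kp = 0.251, so the forward reaction proceeds.

to the right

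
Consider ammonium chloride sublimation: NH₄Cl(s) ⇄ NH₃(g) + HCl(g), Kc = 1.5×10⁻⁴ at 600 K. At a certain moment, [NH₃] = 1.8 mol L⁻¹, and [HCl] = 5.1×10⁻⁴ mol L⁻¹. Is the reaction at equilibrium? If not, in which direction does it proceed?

(NH₄Cl is a pure solid — omitted from Qc.)
Qc = [NH₃]·[HCl] = (1.8)·(5.1×10⁻⁴) = 9.2×10⁻⁴
Qc = 9.2×10⁻⁴ > Kc = 1.5×10⁻⁴, so the reverse reaction proceeds.

toward reactants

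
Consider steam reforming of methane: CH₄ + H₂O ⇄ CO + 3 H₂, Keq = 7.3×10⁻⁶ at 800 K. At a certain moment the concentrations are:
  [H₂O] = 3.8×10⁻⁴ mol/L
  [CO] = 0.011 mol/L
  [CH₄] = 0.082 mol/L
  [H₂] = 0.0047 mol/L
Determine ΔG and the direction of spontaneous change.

Q = [CO]·[H₂]³ / ([CH₄]·[H₂O]) = (0.011)·(0.0047)³ / ((0.082)·(3.8×10⁻⁴)) = 3.67×10⁻⁵
ΔG = RT ln(Q/Keq) = (8.314 J mol⁻¹ K⁻¹)(800 K) × ln(3.67×10⁻⁵/7.3×10⁻⁶)
   = (6.651 kJ/mol)(1.615) = 10.7 kJ/mol
ΔG > 0, so the forward reaction is non-spontaneous (proceeds in reverse).

ΔG = 10.7 kJ/mol; the forward reaction is non-spontaneous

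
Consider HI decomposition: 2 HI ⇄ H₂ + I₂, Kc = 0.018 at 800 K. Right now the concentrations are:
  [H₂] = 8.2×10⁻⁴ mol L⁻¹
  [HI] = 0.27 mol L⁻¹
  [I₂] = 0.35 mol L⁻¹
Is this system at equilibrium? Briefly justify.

no; Q < K, reaction proceeds forward

Qc = [H₂]·[I₂] / [HI]² = (8.2×10⁻⁴)·(0.35) / (0.27)² = 0.0039
Qc = 0.0039 < Kc = 0.018: net forward reaction.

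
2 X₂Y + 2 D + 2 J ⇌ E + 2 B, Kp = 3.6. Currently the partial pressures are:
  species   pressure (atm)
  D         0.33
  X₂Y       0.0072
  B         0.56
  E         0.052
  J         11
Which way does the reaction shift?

in the reverse direction

Qp = P(E)·P(B)² / (P(X₂Y)²·P(D)²·P(J)²) = (0.052)·(0.56)² / ((0.0072)²·(0.33)²·(11)²) = 24
Qp = 24 > Kp = 3.6, so the reverse reaction proceeds.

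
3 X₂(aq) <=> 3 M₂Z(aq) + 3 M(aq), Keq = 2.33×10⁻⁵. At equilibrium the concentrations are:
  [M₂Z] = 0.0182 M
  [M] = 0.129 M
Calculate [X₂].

[X₂] = 0.0822 M

At equilibrium, Keq = [M₂Z]³·[M]³ / [X₂]³ = 2.33×10⁻⁵.
(0.0182)³·(0.129)³ / ([X₂])³ = 2.33×10⁻⁵
[X₂]³ = 5.55×10⁻⁴ ⇒ [X₂] = 0.0822 M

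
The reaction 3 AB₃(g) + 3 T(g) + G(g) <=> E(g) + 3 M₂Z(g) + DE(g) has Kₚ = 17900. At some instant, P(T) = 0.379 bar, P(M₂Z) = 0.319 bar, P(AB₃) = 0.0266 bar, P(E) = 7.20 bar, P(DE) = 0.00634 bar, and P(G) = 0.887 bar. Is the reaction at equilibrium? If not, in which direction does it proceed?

in the forward direction

Qₚ = P(E)·P(M₂Z)³·P(DE) / (P(AB₃)³·P(T)³·P(G)) = (7.20)·(0.319)³·(0.00634) / ((0.0266)³·(0.379)³·(0.887)) = 1630
Qₚ = 1630 < Kₚ = 17900, so the forward reaction proceeds.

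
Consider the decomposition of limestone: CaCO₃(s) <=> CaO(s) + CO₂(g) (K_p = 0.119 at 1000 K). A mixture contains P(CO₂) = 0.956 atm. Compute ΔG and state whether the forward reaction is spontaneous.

ΔG = 17.3 kJ/mol; the forward reaction is non-spontaneous

(CaCO₃, CaO are pure solids — omitted from Q_p.)
Q_p = P(CO₂) = 0.956
ΔG = RT ln(Q_p/K_p) = (8.314 J mol⁻¹ K⁻¹)(1000 K) × ln(0.956/0.119)
   = (8.314 kJ/mol)(2.084) = 17.3 kJ/mol
ΔG > 0, so the forward reaction is non-spontaneous (proceeds in reverse).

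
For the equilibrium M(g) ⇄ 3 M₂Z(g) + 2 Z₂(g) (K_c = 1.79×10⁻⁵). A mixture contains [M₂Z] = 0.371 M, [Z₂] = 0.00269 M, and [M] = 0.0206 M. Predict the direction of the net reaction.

Q_c = [M₂Z]³·[Z₂]² / [M] = (0.371)³·(0.00269)² / (0.0206) = 1.79×10⁻⁵
Q_c = 1.79×10⁻⁵ = K_c, so the system is already at equilibrium.

neither direction; the system is at equilibrium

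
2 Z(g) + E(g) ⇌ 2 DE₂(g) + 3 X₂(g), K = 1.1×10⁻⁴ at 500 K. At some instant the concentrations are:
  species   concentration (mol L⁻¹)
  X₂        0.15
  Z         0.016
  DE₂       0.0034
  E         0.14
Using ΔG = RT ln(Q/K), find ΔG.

ΔG = 9.53 kJ/mol

Q = [DE₂]²·[X₂]³ / ([Z]²·[E]) = (0.0034)²·(0.15)³ / ((0.016)²·(0.14)) = 0.00109
ΔG = RT ln(Q/K) = (8.314 J mol⁻¹ K⁻¹)(500 K) × ln(0.00109/1.1×10⁻⁴)
   = (4.157 kJ/mol)(2.293) = 9.53 kJ/mol
ΔG > 0, so the forward reaction is non-spontaneous (proceeds in reverse).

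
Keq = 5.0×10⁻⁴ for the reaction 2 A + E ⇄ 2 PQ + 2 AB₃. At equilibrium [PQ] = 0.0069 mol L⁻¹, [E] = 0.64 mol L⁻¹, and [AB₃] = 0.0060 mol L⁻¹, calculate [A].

[A] = 0.0023 mol L⁻¹

At equilibrium, Keq = [PQ]²·[AB₃]² / ([A]²·[E]) = 5.0×10⁻⁴.
(0.0069)²·(0.0060)² / (([A])²·(0.64)) = 5.0×10⁻⁴
[A]² = 5.36×10⁻⁶ ⇒ [A] = 0.0023 mol L⁻¹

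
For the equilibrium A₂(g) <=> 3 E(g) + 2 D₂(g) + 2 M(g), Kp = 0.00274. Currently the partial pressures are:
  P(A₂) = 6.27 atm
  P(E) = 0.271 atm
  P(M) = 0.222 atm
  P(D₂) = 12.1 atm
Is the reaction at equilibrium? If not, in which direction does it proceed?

toward reactants

Qp = P(E)³·P(D₂)²·P(M)² / P(A₂) = (0.271)³·(12.1)²·(0.222)² / (6.27) = 0.0229
Qp = 0.0229 > Kp = 0.00274, so the reverse reaction proceeds.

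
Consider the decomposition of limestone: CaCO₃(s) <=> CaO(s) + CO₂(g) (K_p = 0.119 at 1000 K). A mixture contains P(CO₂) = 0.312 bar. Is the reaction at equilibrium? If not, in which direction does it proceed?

to the left

(CaCO₃, CaO are pure solids — omitted from Q_p.)
Q_p = P(CO₂) = 0.312
Q_p = 0.312 > K_p = 0.119, so the reverse reaction proceeds.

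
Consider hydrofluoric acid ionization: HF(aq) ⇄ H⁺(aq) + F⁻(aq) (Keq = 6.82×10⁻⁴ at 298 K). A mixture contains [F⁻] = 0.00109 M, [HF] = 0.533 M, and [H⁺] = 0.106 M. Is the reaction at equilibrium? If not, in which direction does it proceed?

in the forward direction

Q = [H⁺]·[F⁻] / [HF] = (0.106)·(0.00109) / (0.533) = 2.17×10⁻⁴
Q = 2.17×10⁻⁴ < Keq = 6.82×10⁻⁴, so the forward reaction proceeds.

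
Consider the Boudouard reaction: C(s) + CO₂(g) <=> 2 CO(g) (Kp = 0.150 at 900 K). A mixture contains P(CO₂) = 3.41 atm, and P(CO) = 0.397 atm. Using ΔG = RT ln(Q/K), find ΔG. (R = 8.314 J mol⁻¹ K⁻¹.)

ΔG = -8.81 kJ/mol

(C is a pure solid — omitted from Qp.)
Qp = P(CO)² / P(CO₂) = (0.397)² / (3.41) = 0.0462
ΔG = RT ln(Qp/Kp) = (8.314 J mol⁻¹ K⁻¹)(900 K) × ln(0.0462/0.150)
   = (7.483 kJ/mol)(-1.178) = -8.81 kJ/mol
ΔG < 0, so the forward reaction is spontaneous (proceeds forward).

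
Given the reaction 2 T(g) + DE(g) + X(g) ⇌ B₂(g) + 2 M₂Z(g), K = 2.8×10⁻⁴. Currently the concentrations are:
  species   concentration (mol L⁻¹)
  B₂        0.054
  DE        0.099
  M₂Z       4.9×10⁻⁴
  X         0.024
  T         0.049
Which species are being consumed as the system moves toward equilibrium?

B₂, M₂Z (products)

Q = [B₂]·[M₂Z]² / ([T]²·[DE]·[X]) = (0.054)·(4.9×10⁻⁴)² / ((0.049)²·(0.099)·(0.024)) = 0.0023
Q = 0.0023 > K = 2.8×10⁻⁴: net reverse reaction.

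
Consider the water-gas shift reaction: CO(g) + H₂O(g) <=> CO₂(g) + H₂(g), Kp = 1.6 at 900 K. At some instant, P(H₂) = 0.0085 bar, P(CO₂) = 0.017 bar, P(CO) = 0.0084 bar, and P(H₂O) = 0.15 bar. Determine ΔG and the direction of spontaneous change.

Qp = P(CO₂)·P(H₂) / (P(CO)·P(H₂O)) = (0.017)·(0.0085) / ((0.0084)·(0.15)) = 0.115
ΔG = RT ln(Qp/Kp) = (8.314 J mol⁻¹ K⁻¹)(900 K) × ln(0.115/1.6)
   = (7.483 kJ/mol)(-2.633) = -19.7 kJ/mol
ΔG < 0, so the forward reaction is spontaneous (proceeds forward).

ΔG = -19.7 kJ/mol; the forward reaction is spontaneous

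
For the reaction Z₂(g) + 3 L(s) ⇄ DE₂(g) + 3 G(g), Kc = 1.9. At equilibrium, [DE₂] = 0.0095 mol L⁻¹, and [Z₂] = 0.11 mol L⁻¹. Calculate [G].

[G] = 2.8 mol L⁻¹

(L is a pure solid — omitted from Kc.)
At equilibrium, Kc = [DE₂]·[G]³ / [Z₂] = 1.9.
(0.0095)·([G])³ / (0.11) = 1.9
[G]³ = 22.0 ⇒ [G] = 2.8 mol L⁻¹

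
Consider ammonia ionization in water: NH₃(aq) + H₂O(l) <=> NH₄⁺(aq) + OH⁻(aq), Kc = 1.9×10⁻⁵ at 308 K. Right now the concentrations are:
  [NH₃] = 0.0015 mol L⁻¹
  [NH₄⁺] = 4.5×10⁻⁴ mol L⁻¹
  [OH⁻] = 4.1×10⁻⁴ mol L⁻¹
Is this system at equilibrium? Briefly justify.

(H₂O is a pure liquid — omitted from Qc.)
Qc = [NH₄⁺]·[OH⁻] / [NH₃] = (4.5×10⁻⁴)·(4.1×10⁻⁴) / (0.0015) = 1.2×10⁻⁴
Qc = 1.2×10⁻⁴ > Kc = 1.9×10⁻⁵: net reverse reaction.

no; Q > K, reaction proceeds in reverse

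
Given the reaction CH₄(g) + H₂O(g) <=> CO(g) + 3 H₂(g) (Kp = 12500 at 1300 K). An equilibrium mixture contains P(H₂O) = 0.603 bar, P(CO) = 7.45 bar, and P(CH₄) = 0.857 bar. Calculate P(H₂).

At equilibrium, Kp = P(CO)·P(H₂)³ / (P(CH₄)·P(H₂O)) = 12500.
(7.45)·(P(H₂))³ / ((0.857)·(0.603)) = 12500
P(H₂)³ = 867 ⇒ P(H₂) = 9.54 bar

P(H₂) = 9.54 bar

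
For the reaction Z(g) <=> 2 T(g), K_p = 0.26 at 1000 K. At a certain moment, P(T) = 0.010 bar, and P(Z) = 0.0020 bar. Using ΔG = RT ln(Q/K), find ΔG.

Q_p = P(T)² / P(Z) = (0.010)² / (0.0020) = 0.0500
ΔG = RT ln(Q_p/K_p) = (8.314 J mol⁻¹ K⁻¹)(1000 K) × ln(0.0500/0.26)
   = (8.314 kJ/mol)(-1.649) = -13.7 kJ/mol
ΔG < 0, so the forward reaction is spontaneous (proceeds forward).

ΔG = -13.7 kJ/mol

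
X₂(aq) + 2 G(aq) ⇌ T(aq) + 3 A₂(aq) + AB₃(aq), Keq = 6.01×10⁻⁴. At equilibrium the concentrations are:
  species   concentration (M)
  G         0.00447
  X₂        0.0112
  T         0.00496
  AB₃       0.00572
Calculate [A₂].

At equilibrium, Keq = [T]·[A₂]³·[AB₃] / ([X₂]·[G]²) = 6.01×10⁻⁴.
(0.00496)·([A₂])³·(0.00572) / ((0.0112)·(0.00447)²) = 6.01×10⁻⁴
[A₂]³ = 4.74×10⁻⁶ ⇒ [A₂] = 0.0168 M

[A₂] = 0.0168 M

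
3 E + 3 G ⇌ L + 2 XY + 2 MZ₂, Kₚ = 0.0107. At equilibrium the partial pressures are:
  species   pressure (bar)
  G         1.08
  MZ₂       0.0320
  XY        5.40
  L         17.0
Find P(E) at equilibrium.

At equilibrium, Kₚ = P(L)·P(XY)²·P(MZ₂)² / (P(E)³·P(G)³) = 0.0107.
(17.0)·(5.40)²·(0.0320)² / ((P(E))³·(1.08)³) = 0.0107
P(E)³ = 37.7 ⇒ P(E) = 3.35 bar

P(E) = 3.35 bar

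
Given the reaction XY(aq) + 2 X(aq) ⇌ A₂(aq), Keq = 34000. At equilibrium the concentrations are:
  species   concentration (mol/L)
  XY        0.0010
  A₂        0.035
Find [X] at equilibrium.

At equilibrium, Keq = [A₂] / ([XY]·[X]²) = 34000.
(0.035) / ((0.0010)·([X])²) = 34000
[X]² = 0.00103 ⇒ [X] = 0.032 mol/L

[X] = 0.032 mol/L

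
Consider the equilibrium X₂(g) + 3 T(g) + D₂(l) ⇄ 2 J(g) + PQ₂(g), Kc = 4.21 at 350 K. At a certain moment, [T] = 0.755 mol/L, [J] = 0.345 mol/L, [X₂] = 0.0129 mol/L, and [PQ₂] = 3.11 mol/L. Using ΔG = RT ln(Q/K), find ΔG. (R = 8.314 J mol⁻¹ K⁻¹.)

ΔG = 8.04 kJ/mol

(D₂ is a pure liquid — omitted from Qc.)
Qc = [J]²·[PQ₂] / ([X₂]·[T]³) = (0.345)²·(3.11) / ((0.0129)·(0.755)³) = 66.7
ΔG = RT ln(Qc/Kc) = (8.314 J mol⁻¹ K⁻¹)(350 K) × ln(66.7/4.21)
   = (2.910 kJ/mol)(2.763) = 8.04 kJ/mol
ΔG > 0, so the forward reaction is non-spontaneous (proceeds in reverse).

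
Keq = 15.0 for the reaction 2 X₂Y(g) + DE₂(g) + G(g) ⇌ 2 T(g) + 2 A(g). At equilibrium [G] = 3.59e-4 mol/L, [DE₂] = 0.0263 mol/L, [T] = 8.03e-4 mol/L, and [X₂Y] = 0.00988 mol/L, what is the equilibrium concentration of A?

At equilibrium, Keq = [T]²·[A]² / ([X₂Y]²·[DE₂]·[G]) = 15.0.
(8.03e-4)²·([A])² / ((0.00988)²·(0.0263)·(3.59e-4)) = 15.0
[A]² = 0.0214 ⇒ [A] = 0.146 mol/L

[A] = 0.146 mol/L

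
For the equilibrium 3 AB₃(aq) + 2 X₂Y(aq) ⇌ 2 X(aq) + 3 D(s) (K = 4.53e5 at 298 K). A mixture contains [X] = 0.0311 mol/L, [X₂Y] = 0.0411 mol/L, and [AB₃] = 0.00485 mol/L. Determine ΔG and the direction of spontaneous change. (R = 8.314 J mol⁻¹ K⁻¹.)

(D is a pure solid — omitted from Q.)
Q = [X]² / ([AB₃]³·[X₂Y]²) = (0.0311)² / ((0.00485)³·(0.0411)²) = 5.02e6
ΔG = RT ln(Q/K) = (8.314 J mol⁻¹ K⁻¹)(298 K) × ln(5.02e6/4.53e5)
   = (2.478 kJ/mol)(2.405) = 5.96 kJ/mol
ΔG > 0, so the forward reaction is non-spontaneous (proceeds in reverse).

ΔG = 5.96 kJ/mol; the forward reaction is non-spontaneous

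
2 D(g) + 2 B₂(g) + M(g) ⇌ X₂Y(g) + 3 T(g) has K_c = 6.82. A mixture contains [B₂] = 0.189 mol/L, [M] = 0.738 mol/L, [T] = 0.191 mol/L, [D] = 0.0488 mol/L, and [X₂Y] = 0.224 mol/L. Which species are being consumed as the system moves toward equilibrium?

X₂Y, T (products)

Q_c = [X₂Y]·[T]³ / ([D]²·[B₂]²·[M]) = (0.224)·(0.191)³ / ((0.0488)²·(0.189)²·(0.738)) = 24.9
Q_c = 24.9 > K_c = 6.82: net reverse reaction.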